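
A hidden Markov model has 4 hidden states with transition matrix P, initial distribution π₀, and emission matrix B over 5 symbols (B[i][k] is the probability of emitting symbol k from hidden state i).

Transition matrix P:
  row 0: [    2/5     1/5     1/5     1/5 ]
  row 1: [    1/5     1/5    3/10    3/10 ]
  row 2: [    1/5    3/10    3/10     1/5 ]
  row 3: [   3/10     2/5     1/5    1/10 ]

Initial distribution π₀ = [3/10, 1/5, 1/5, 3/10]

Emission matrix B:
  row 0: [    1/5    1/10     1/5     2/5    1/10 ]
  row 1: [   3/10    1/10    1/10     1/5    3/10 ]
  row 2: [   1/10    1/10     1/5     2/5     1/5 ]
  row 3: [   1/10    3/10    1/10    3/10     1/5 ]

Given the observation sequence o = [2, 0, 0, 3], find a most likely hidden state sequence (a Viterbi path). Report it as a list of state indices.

path = [0, 0, 0, 0]

t=0: δ = [6.000e-02, 2.000e-02, 4.000e-02, 3.000e-02]  (obs o_0=2)
t=1: δ = [4.800e-03, 3.600e-03, 1.200e-03, 1.200e-03]  ψ = [0, 0, 0, 0]  (obs o_1=0)
t=2: δ = [3.840e-04, 2.880e-04, 1.080e-04, 1.080e-04]  ψ = [0, 0, 1, 1]  (obs o_2=0)
t=3: δ = [6.144e-05, 1.536e-05, 3.456e-05, 2.592e-05]  ψ = [0, 0, 1, 1]  (obs o_3=3)
backtrack: best end state = 0; path = [0, 0, 0, 0]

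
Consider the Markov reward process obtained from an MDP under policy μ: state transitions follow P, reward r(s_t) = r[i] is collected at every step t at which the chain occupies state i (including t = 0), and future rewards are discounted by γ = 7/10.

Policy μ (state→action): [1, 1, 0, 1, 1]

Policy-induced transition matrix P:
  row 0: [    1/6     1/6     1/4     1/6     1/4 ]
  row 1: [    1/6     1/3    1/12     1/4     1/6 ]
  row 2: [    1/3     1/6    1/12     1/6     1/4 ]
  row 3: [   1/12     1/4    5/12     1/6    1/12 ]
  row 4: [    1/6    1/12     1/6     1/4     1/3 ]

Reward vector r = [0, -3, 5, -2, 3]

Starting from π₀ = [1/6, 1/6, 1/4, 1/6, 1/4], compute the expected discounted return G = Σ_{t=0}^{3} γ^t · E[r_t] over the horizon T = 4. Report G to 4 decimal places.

G = 2.1862

t=0: π = [0.1667, 0.1667, 0.2500, 0.1667, 0.2500], E[r] = 1.1667, γ^t·E[r] = 1.166667, running G = 1.166667
t=1: π = [0.1944, 0.1875, 0.1875, 0.2014, 0.2292], E[r] = 0.6597, γ^t·E[r] = 0.461806, running G = 1.628472
t=2: π = [0.1811, 0.1956, 0.2020, 0.2014, 0.2199], E[r] = 0.6800, γ^t·E[r] = 0.333189, running G = 1.961661
t=3: π = [0.1835, 0.1977, 0.1990, 0.2013, 0.2185], E[r] = 0.6545, γ^t·E[r] = 0.224498, running G = 2.186159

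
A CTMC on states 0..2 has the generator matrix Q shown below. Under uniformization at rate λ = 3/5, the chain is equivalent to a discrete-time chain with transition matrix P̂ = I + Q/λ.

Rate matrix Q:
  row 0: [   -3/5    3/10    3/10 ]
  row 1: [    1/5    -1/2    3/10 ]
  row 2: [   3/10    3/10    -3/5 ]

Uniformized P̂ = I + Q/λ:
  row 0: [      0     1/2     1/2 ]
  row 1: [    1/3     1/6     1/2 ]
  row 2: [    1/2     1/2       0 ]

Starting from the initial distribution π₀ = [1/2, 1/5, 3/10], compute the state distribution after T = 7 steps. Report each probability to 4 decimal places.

t=0: π = [0.5000, 0.2000, 0.3000]
t=1: π = [0.2167, 0.4333, 0.3500]
t=2: π = [0.3194, 0.3556, 0.3250]
t=3: π = [0.2810, 0.3815, 0.3375]
t=4: π = [0.2959, 0.3728, 0.3313]
t=5: π = [0.2899, 0.3757, 0.3344]
t=6: π = [0.2924, 0.3748, 0.3328]
t=7: π = [0.2913, 0.3751, 0.3336]

π = [0.2913, 0.3751, 0.3336]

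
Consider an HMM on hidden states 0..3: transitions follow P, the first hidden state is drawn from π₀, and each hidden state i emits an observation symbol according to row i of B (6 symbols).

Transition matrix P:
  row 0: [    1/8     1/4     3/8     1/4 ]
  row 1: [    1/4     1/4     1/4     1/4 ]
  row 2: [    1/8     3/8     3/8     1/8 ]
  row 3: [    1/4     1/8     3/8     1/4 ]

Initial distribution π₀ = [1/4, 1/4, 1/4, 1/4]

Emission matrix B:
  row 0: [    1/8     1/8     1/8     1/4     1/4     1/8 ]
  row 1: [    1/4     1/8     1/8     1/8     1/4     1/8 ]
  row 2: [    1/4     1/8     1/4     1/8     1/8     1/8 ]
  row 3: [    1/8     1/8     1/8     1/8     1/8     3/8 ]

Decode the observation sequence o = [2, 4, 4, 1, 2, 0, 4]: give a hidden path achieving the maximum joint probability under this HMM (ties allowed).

t=0: δ = [3.125e-02, 3.125e-02, 6.250e-02, 3.125e-02]  (obs o_0=2)
t=1: δ = [1.953e-03, 5.859e-03, 2.930e-03, 9.766e-04]  ψ = [1, 2, 2, 0]  (obs o_1=4)
t=2: δ = [3.662e-04, 3.662e-04, 1.831e-04, 1.831e-04]  ψ = [1, 1, 1, 1]  (obs o_2=4)
t=3: δ = [1.144e-05, 1.144e-05, 1.717e-05, 1.144e-05]  ψ = [1, 0, 0, 0]  (obs o_3=1)
t=4: δ = [3.576e-07, 8.047e-07, 1.609e-06, 3.576e-07]  ψ = [1, 2, 2, 0]  (obs o_4=2)
t=5: δ = [2.515e-08, 1.509e-07, 1.509e-07, 2.515e-08]  ψ = [1, 2, 2, 1]  (obs o_5=0)
t=6: δ = [9.430e-09, 1.414e-08, 7.072e-09, 4.715e-09]  ψ = [1, 2, 2, 1]  (obs o_6=4)
backtrack: best end state = 1; path = [2, 1, 0, 2, 2, 2, 1]

path = [2, 1, 0, 2, 2, 2, 1]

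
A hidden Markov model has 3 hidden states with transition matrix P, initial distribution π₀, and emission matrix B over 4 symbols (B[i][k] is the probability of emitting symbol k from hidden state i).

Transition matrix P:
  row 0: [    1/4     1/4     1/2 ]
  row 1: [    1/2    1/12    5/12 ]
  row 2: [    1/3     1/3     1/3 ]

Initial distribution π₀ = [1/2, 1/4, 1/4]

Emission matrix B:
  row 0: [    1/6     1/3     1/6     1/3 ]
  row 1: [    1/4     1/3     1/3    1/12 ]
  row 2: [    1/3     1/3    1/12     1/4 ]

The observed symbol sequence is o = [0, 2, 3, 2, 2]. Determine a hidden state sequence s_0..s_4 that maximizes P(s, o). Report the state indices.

t=0: δ = [8.333e-02, 6.250e-02, 8.333e-02]  (obs o_0=0)
t=1: δ = [5.208e-03, 9.259e-03, 3.472e-03]  ψ = [1, 2, 0]  (obs o_1=2)
t=2: δ = [1.543e-03, 1.085e-04, 9.645e-04]  ψ = [1, 0, 1]  (obs o_2=3)
t=3: δ = [6.430e-05, 1.286e-04, 6.430e-05]  ψ = [0, 0, 0]  (obs o_3=2)
t=4: δ = [1.072e-05, 7.144e-06, 4.465e-06]  ψ = [1, 2, 1]  (obs o_4=2)
backtrack: best end state = 0; path = [2, 1, 0, 1, 0]

path = [2, 1, 0, 1, 0]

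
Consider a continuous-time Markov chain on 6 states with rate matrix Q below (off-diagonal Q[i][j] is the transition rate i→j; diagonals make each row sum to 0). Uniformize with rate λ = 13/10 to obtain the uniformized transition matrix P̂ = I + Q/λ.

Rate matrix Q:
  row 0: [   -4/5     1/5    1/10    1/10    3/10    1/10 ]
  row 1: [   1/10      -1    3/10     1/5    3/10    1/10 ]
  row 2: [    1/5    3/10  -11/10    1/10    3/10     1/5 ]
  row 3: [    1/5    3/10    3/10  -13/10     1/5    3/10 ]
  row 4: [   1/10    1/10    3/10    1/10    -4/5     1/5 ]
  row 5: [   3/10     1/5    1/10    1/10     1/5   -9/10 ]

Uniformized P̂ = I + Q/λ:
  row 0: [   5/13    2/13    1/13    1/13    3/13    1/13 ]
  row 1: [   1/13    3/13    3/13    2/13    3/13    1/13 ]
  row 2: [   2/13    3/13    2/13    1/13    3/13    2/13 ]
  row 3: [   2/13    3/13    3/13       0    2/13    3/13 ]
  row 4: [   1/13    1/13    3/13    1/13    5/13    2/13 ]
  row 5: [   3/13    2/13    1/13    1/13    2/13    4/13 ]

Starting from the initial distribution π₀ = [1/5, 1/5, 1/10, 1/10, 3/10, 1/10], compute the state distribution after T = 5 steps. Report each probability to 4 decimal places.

t=0: π = [0.2000, 0.2000, 0.1000, 0.1000, 0.3000, 0.1000]
t=1: π = [0.1692, 0.1615, 0.1769, 0.0846, 0.2615, 0.1462]
t=2: π = [0.1716, 0.1663, 0.1686, 0.0828, 0.2533, 0.1574]
t=3: π = [0.1733, 0.1665, 0.1672, 0.0833, 0.2513, 0.1584]
t=4: π = [0.1739, 0.1666, 0.1669, 0.0833, 0.2508, 0.1585]
t=5: π = [0.1741, 0.1666, 0.1668, 0.0833, 0.2508, 0.1584]

π = [0.1741, 0.1666, 0.1668, 0.0833, 0.2508, 0.1584]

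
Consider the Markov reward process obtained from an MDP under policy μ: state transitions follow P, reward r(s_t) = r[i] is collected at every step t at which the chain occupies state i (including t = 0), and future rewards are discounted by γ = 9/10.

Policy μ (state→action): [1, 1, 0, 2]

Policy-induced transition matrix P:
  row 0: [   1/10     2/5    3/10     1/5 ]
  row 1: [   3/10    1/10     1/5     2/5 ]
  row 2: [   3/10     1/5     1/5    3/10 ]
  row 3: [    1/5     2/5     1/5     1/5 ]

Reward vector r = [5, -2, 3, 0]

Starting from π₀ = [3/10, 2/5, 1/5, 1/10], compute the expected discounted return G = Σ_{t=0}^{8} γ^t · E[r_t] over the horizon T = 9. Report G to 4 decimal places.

G = 7.8116

t=0: π = [0.3000, 0.4000, 0.2000, 0.1000], E[r] = 1.3000, γ^t·E[r] = 1.300000, running G = 1.300000
t=1: π = [0.2300, 0.2400, 0.2300, 0.3000], E[r] = 1.3600, γ^t·E[r] = 1.224000, running G = 2.524000
t=2: π = [0.2240, 0.2820, 0.2230, 0.2710], E[r] = 1.2250, γ^t·E[r] = 0.992250, running G = 3.516250
t=3: π = [0.2281, 0.2708, 0.2224, 0.2787], E[r] = 1.2661, γ^t·E[r] = 0.922987, running G = 4.439237
t=4: π = [0.2265, 0.2743, 0.2228, 0.2764], E[r] = 1.2524, γ^t·E[r] = 0.821713, running G = 5.260950
t=5: π = [0.2271, 0.2732, 0.2227, 0.2771], E[r] = 1.2569, γ^t·E[r] = 0.742208, running G = 6.003157
t=6: π = [0.2269, 0.2735, 0.2227, 0.2769], E[r] = 1.2554, γ^t·E[r] = 0.667194, running G = 6.670351
t=7: π = [0.2269, 0.2734, 0.2227, 0.2770], E[r] = 1.2559, γ^t·E[r] = 0.600710, running G = 7.271062
t=8: π = [0.2269, 0.2734, 0.2227, 0.2769], E[r] = 1.2558, γ^t·E[r] = 0.540569, running G = 7.811631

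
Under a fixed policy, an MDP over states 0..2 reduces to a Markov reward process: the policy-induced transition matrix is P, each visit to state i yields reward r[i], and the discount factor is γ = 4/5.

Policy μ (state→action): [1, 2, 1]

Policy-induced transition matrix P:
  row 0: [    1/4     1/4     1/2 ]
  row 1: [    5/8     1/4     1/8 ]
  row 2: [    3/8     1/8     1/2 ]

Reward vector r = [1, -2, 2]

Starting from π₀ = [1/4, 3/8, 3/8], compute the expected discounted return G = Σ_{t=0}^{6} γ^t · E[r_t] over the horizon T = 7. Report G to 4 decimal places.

t=0: π = [0.2500, 0.3750, 0.3750], E[r] = 0.2500, γ^t·E[r] = 0.250000, running G = 0.250000
t=1: π = [0.4375, 0.2031, 0.3594], E[r] = 0.7500, γ^t·E[r] = 0.600000, running G = 0.850000
t=2: π = [0.3711, 0.2051, 0.4238], E[r] = 0.8086, γ^t·E[r] = 0.517500, running G = 1.367500
t=3: π = [0.3799, 0.1970, 0.4231], E[r] = 0.8320, γ^t·E[r] = 0.426000, running G = 1.793500
t=4: π = [0.3768, 0.1971, 0.4261], E[r] = 0.8348, γ^t·E[r] = 0.341925, running G = 2.135425
t=5: π = [0.3772, 0.1967, 0.4261], E[r] = 0.8359, γ^t·E[r] = 0.273900, running G = 2.409325
t=6: π = [0.3770, 0.1967, 0.4262], E[r] = 0.8360, γ^t·E[r] = 0.219154, running G = 2.628479

G = 2.6285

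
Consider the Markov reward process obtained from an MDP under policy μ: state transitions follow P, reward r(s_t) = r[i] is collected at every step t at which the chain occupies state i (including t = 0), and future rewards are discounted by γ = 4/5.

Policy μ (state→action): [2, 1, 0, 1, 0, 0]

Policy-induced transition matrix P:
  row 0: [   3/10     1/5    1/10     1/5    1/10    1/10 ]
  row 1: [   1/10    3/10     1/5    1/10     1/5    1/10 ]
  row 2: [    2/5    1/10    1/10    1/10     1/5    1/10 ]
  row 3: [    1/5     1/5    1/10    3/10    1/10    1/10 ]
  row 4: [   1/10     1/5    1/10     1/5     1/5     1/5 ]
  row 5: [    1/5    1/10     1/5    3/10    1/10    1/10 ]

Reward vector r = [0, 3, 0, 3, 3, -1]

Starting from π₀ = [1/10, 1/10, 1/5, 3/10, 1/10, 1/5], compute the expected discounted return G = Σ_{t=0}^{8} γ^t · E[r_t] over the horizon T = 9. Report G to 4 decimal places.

G = 6.2974

t=0: π = [0.1000, 0.1000, 0.2000, 0.3000, 0.1000, 0.2000], E[r] = 1.3000, γ^t·E[r] = 1.300000, running G = 1.300000
t=1: π = [0.2300, 0.1700, 0.1300, 0.2200, 0.1400, 0.1100], E[r] = 1.4800, γ^t·E[r] = 1.184000, running G = 2.484000
t=2: π = [0.2180, 0.1930, 0.1280, 0.2030, 0.1440, 0.1140], E[r] = 1.5060, γ^t·E[r] = 0.963840, running G = 3.447840
t=3: π = [0.2137, 0.1951, 0.1307, 0.1996, 0.1465, 0.1144], E[r] = 1.5092, γ^t·E[r] = 0.772710, running G = 4.220550
t=4: π = [0.2134, 0.1950, 0.1310, 0.1988, 0.1472, 0.1147], E[r] = 1.5085, γ^t·E[r] = 0.617882, running G = 4.838432
t=5: π = [0.2133, 0.1949, 0.1310, 0.1988, 0.1473, 0.1147], E[r] = 1.5083, γ^t·E[r] = 0.494242, running G = 5.332674
t=6: π = [0.2133, 0.1949, 0.1310, 0.1988, 0.1473, 0.1147], E[r] = 1.5083, γ^t·E[r] = 0.395387, running G = 5.728061
t=7: π = [0.2133, 0.1949, 0.1310, 0.1988, 0.1473, 0.1147], E[r] = 1.5083, γ^t·E[r] = 0.316309, running G = 6.044370
t=8: π = [0.2133, 0.1949, 0.1310, 0.1988, 0.1473, 0.1147], E[r] = 1.5083, γ^t·E[r] = 0.253047, running G = 6.297417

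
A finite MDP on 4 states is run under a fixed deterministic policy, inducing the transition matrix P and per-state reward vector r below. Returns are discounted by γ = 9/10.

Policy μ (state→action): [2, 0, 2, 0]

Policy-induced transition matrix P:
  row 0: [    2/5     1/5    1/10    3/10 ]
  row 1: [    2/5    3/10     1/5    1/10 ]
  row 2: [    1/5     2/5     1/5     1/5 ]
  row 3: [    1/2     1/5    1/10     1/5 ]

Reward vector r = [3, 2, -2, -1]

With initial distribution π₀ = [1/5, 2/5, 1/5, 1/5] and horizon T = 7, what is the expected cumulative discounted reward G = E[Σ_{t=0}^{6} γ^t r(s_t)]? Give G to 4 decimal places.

G = 5.8287

t=0: π = [0.2000, 0.4000, 0.2000, 0.2000], E[r] = 0.8000, γ^t·E[r] = 0.800000, running G = 0.800000
t=1: π = [0.3800, 0.2800, 0.1600, 0.1800], E[r] = 1.2000, γ^t·E[r] = 1.080000, running G = 1.880000
t=2: π = [0.3860, 0.2600, 0.1440, 0.2100], E[r] = 1.1800, γ^t·E[r] = 0.955800, running G = 2.835800
t=3: π = [0.3922, 0.2548, 0.1404, 0.2126], E[r] = 1.1928, γ^t·E[r] = 0.869551, running G = 3.705351
t=4: π = [0.3932, 0.2536, 0.1395, 0.2137], E[r] = 1.1939, γ^t·E[r] = 0.783305, running G = 4.488656
t=5: π = [0.3935, 0.2533, 0.1393, 0.2140], E[r] = 1.1944, γ^t·E[r] = 0.705253, running G = 5.193909
t=6: π = [0.3935, 0.2532, 0.1393, 0.2140], E[r] = 1.1944, γ^t·E[r] = 0.634777, running G = 5.828686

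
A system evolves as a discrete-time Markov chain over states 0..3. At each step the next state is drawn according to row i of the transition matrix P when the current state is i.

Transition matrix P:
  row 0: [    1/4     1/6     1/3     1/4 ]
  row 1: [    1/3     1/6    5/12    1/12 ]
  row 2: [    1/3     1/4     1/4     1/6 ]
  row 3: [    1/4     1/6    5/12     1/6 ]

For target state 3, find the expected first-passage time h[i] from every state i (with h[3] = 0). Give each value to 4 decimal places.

h = [5.2394, 6.1521, 5.7127, 0.0000]

First-step conditioning: h[3] = 0; for i ≠ 3, h[i] = 1 + Σ_k P[i][k]·h[k].
  h[0] = 1 + 1/4·h[0] + 1/6·h[1] + 1/3·h[2]
  h[1] = 1 + 1/3·h[0] + 1/6·h[1] + 5/12·h[2]
  h[2] = 1 + 1/3·h[0] + 1/4·h[1] + 1/4·h[2]
Solving the 3×3 linear system over states ≠ 3 gives exactly h = [372/71, 2184/355, 2028/355, 0] (h[3] = 0 is the target).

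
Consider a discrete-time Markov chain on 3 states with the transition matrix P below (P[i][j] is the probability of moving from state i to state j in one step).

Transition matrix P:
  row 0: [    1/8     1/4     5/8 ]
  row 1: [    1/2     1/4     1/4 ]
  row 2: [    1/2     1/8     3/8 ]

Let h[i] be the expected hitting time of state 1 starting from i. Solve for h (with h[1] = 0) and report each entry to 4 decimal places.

h = [5.3333, 0.0000, 5.8667]

First-step conditioning: h[1] = 0; for i ≠ 1, h[i] = 1 + Σ_k P[i][k]·h[k].
  h[0] = 1 + 1/8·h[0] + 5/8·h[2]
  h[2] = 1 + 1/2·h[0] + 3/8·h[2]
Solving the 2×2 linear system over states ≠ 1 gives exactly h = [16/3, 0, 88/15] (h[1] = 0 is the target).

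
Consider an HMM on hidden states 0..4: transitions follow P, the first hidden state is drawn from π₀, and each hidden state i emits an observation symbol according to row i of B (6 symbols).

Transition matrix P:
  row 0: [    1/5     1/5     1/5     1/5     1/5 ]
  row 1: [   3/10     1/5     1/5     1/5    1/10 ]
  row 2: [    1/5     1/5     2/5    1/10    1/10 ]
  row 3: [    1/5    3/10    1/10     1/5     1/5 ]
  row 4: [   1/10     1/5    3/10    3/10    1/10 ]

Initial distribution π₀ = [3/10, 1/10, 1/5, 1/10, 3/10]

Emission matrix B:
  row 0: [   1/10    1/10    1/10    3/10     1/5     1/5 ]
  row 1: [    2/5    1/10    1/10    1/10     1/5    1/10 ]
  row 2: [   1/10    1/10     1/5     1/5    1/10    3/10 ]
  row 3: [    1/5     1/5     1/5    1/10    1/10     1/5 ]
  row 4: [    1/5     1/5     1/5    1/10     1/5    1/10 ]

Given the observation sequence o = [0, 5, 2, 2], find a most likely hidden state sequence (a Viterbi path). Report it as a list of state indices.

t=0: δ = [3.000e-02, 4.000e-02, 2.000e-02, 2.000e-02, 6.000e-02]  (obs o_0=0)
t=1: δ = [2.400e-03, 1.200e-03, 5.400e-03, 3.600e-03, 6.000e-04]  ψ = [1, 4, 4, 4, 0]  (obs o_1=5)
t=2: δ = [1.080e-04, 1.080e-04, 4.320e-04, 1.440e-04, 1.440e-04]  ψ = [2, 2, 2, 3, 3]  (obs o_2=2)
t=3: δ = [8.640e-06, 8.640e-06, 3.456e-05, 8.640e-06, 8.640e-06]  ψ = [2, 2, 2, 2, 2]  (obs o_3=2)
backtrack: best end state = 2; path = [4, 2, 2, 2]

path = [4, 2, 2, 2]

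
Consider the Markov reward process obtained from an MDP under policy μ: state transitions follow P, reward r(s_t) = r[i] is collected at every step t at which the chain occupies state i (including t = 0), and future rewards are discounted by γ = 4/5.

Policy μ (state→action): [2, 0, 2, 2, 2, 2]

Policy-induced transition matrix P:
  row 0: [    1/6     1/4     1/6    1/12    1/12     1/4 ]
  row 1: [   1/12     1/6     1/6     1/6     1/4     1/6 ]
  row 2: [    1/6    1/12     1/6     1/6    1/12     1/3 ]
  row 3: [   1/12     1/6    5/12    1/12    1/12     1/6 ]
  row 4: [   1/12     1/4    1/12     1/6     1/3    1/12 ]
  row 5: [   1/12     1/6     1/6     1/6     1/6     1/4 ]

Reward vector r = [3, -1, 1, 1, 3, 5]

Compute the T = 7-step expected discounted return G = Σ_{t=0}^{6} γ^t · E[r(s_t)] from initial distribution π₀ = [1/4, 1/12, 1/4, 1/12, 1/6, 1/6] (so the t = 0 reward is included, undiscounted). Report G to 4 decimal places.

G = 8.4446

t=0: π = [0.2500, 0.0833, 0.2500, 0.0833, 0.1667, 0.1667], E[r] = 2.3333, γ^t·E[r] = 2.333333, running G = 2.333333
t=1: π = [0.1250, 0.1806, 0.1736, 0.1389, 0.1528, 0.2292], E[r] = 2.1111, γ^t·E[r] = 1.688889, running G = 4.022222
t=2: π = [0.1082, 0.1753, 0.1887, 0.1447, 0.1707, 0.2124], E[r] = 2.0567, γ^t·E[r] = 1.316296, running G = 5.338519
t=3: π = [0.1081, 0.1742, 0.1886, 0.1456, 0.1729, 0.2106], E[r] = 2.0560, γ^t·E[r] = 1.052691, running G = 6.391210
t=4: π = [0.1081, 0.1744, 0.1887, 0.1455, 0.1731, 0.2102], E[r] = 2.0547, γ^t·E[r] = 0.841590, running G = 7.232800
t=5: π = [0.1081, 0.1744, 0.1886, 0.1455, 0.1732, 0.2102], E[r] = 2.0546, γ^t·E[r] = 0.673246, running G = 7.906046
t=6: π = [0.1081, 0.1744, 0.1886, 0.1455, 0.1732, 0.2102], E[r] = 2.0545, γ^t·E[r] = 0.538584, running G = 8.444630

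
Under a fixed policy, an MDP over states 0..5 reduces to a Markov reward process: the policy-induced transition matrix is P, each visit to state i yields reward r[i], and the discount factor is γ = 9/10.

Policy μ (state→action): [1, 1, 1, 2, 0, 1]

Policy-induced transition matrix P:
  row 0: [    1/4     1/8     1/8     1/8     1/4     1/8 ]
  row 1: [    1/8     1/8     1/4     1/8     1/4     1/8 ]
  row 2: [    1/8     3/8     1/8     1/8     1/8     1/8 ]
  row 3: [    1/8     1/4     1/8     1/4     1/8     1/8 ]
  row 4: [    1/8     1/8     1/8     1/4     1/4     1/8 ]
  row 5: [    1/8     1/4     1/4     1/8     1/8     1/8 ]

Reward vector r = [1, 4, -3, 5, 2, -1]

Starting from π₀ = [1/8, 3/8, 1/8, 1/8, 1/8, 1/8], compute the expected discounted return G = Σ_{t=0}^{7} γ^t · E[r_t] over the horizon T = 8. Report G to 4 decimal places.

G = 9.2199

t=0: π = [0.1250, 0.3750, 0.1250, 0.1250, 0.1250, 0.1250], E[r] = 2.0000, γ^t·E[r] = 2.000000, running G = 2.000000
t=1: π = [0.1406, 0.1875, 0.1875, 0.1563, 0.2031, 0.1250], E[r] = 1.3906, γ^t·E[r] = 1.251563, running G = 3.251563
t=2: π = [0.1426, 0.2070, 0.1641, 0.1699, 0.1914, 0.1250], E[r] = 1.5859, γ^t·E[r] = 1.284609, running G = 4.536172
t=3: π = [0.1428, 0.2029, 0.1665, 0.1702, 0.1926, 0.1250], E[r] = 1.5659, γ^t·E[r] = 1.141554, running G = 5.677726
t=4: π = [0.1429, 0.2035, 0.1660, 0.1703, 0.1923, 0.1250], E[r] = 1.5703, γ^t·E[r] = 1.030282, running G = 6.708008
t=5: π = [0.1429, 0.2034, 0.1661, 0.1703, 0.1923, 0.1250], E[r] = 1.5696, γ^t·E[r] = 0.926855, running G = 7.634863
t=6: π = [0.1429, 0.2034, 0.1661, 0.1703, 0.1923, 0.1250], E[r] = 1.5697, γ^t·E[r] = 0.834228, running G = 8.469091
t=7: π = [0.1429, 0.2034, 0.1661, 0.1703, 0.1923, 0.1250], E[r] = 1.5697, γ^t·E[r] = 0.750796, running G = 9.219888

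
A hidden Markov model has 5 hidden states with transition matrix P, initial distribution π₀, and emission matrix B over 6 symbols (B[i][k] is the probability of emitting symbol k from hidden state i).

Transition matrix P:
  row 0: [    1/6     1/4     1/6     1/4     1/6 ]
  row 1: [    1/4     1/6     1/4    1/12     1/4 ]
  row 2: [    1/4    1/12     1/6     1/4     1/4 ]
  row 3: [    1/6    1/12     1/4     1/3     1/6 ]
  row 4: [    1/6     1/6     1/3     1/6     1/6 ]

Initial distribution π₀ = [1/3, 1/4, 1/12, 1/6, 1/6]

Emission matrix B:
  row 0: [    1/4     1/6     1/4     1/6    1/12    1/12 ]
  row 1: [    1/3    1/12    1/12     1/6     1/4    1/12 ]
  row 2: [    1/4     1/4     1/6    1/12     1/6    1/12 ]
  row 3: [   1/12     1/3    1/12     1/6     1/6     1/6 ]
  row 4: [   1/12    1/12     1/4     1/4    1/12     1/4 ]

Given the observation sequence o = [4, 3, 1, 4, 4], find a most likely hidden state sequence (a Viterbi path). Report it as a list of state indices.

t=0: δ = [2.778e-02, 6.250e-02, 1.389e-02, 2.778e-02, 1.389e-02]  (obs o_0=4)
t=1: δ = [2.604e-03, 1.736e-03, 1.302e-03, 1.543e-03, 3.906e-03]  ψ = [1, 1, 1, 3, 1]  (obs o_1=3)
t=2: δ = [1.085e-04, 5.425e-05, 3.255e-04, 2.170e-04, 5.425e-05]  ψ = [4, 0, 4, 0, 4]  (obs o_2=1)
t=3: δ = [6.782e-06, 6.782e-06, 9.042e-06, 1.356e-05, 6.782e-06]  ψ = [2, 0, 2, 2, 2]  (obs o_3=4)
t=4: δ = [1.884e-07, 4.239e-07, 5.651e-07, 7.535e-07, 1.884e-07]  ψ = [2, 0, 3, 3, 2]  (obs o_4=4)
backtrack: best end state = 3; path = [1, 4, 2, 3, 3]

path = [1, 4, 2, 3, 3]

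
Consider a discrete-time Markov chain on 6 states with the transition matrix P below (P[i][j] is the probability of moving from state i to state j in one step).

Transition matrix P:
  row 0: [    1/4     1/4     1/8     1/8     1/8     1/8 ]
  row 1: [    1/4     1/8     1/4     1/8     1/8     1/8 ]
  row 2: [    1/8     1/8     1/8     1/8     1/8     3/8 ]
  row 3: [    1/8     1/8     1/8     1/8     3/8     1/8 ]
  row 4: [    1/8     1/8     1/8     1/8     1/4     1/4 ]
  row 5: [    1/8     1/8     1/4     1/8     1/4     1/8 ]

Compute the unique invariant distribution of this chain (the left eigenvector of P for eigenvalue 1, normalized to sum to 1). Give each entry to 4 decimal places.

Balance equations π_j = Σ_i π_i·P[i][j]:
  π_0 = 1/4·π_0 + 1/4·π_1 + 1/8·π_2 + 1/8·π_3 + 1/8·π_4 + 1/8·π_5
  π_1 = 1/4·π_0 + 1/8·π_1 + 1/8·π_2 + 1/8·π_3 + 1/8·π_4 + 1/8·π_5
  π_2 = 1/8·π_0 + 1/4·π_1 + 1/8·π_2 + 1/8·π_3 + 1/8·π_4 + 1/4·π_5
  π_3 = 1/8·π_0 + 1/8·π_1 + 1/8·π_2 + 1/8·π_3 + 1/8·π_4 + 1/8·π_5
  π_4 = 1/8·π_0 + 1/8·π_1 + 1/8·π_2 + 3/8·π_3 + 1/4·π_4 + 1/4·π_5
  normalize: π_0 + π_1 + π_2 + π_3 + π_4 + π_5 = 1
Solving the linear system gives exactly π = [9/55, 8/55, 95/568, 1/8, 3219/15620, 752/3905].

π = [0.1636, 0.1455, 0.1673, 0.1250, 0.2061, 0.1926]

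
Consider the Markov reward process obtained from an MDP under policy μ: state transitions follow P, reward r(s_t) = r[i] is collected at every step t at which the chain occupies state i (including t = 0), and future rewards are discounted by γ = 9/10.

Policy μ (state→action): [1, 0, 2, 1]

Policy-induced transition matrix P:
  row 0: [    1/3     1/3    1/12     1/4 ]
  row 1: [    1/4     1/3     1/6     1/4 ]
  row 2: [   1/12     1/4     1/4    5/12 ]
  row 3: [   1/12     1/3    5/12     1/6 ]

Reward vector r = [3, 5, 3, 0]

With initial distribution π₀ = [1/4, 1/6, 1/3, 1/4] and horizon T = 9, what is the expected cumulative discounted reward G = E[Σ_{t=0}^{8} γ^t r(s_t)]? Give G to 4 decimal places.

t=0: π = [0.2500, 0.1667, 0.3333, 0.2500], E[r] = 2.5833, γ^t·E[r] = 2.583333, running G = 2.583333
t=1: π = [0.1736, 0.3056, 0.2361, 0.2847], E[r] = 2.7569, γ^t·E[r] = 2.481250, running G = 5.064583
t=2: π = [0.1777, 0.3137, 0.2431, 0.2656], E[r] = 2.8304, γ^t·E[r] = 2.292656, running G = 7.357240
t=3: π = [0.1800, 0.3131, 0.2385, 0.2684], E[r] = 2.8210, γ^t·E[r] = 2.056535, running G = 9.413775
t=4: π = [0.1805, 0.3135, 0.2386, 0.2674], E[r] = 2.8247, γ^t·E[r] = 1.853315, running G = 11.267090
t=5: π = [0.1807, 0.3134, 0.2384, 0.2675], E[r] = 2.8244, γ^t·E[r] = 1.667794, running G = 12.934884
t=6: π = [0.1808, 0.3135, 0.2383, 0.2674], E[r] = 2.8246, γ^t·E[r] = 1.501127, running G = 14.436011
t=7: π = [0.1808, 0.3135, 0.2383, 0.2674], E[r] = 2.8246, γ^t·E[r] = 1.351012, running G = 15.787023
t=8: π = [0.1808, 0.3135, 0.2383, 0.2674], E[r] = 2.8246, γ^t·E[r] = 1.215916, running G = 17.002939

G = 17.0029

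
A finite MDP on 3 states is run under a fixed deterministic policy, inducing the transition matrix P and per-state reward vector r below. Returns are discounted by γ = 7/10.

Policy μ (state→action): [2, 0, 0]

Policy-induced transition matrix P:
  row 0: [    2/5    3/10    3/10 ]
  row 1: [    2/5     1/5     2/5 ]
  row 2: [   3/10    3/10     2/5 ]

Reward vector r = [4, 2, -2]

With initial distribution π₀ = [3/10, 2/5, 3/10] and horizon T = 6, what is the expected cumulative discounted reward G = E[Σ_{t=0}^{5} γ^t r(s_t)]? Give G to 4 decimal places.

G = 3.8623

t=0: π = [0.3000, 0.4000, 0.3000], E[r] = 1.4000, γ^t·E[r] = 1.400000, running G = 1.400000
t=1: π = [0.3700, 0.2600, 0.3700], E[r] = 1.2600, γ^t·E[r] = 0.882000, running G = 2.282000
t=2: π = [0.3630, 0.2740, 0.3630], E[r] = 1.2740, γ^t·E[r] = 0.624260, running G = 2.906260
t=3: π = [0.3637, 0.2726, 0.3637], E[r] = 1.2726, γ^t·E[r] = 0.436502, running G = 3.342762
t=4: π = [0.3636, 0.2727, 0.3636], E[r] = 1.2727, γ^t·E[r] = 0.305585, running G = 3.648347
t=5: π = [0.3636, 0.2727, 0.3636], E[r] = 1.2727, γ^t·E[r] = 0.213907, running G = 3.862254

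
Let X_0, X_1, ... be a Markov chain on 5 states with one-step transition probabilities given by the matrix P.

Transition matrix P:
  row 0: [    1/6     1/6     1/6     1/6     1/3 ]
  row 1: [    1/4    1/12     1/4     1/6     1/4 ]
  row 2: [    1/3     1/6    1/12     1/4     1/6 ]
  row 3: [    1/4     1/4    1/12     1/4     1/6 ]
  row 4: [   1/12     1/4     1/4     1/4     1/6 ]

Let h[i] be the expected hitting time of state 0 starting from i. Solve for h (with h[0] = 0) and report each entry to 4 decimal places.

First-step conditioning: h[0] = 0; for i ≠ 0, h[i] = 1 + Σ_k P[i][k]·h[k].
  h[1] = 1 + 1/12·h[1] + 1/4·h[2] + 1/6·h[3] + 1/4·h[4]
  h[2] = 1 + 1/6·h[1] + 1/12·h[2] + 1/4·h[3] + 1/6·h[4]
  h[3] = 1 + 1/4·h[1] + 1/12·h[2] + 1/4·h[3] + 1/6·h[4]
  h[4] = 1 + 1/4·h[1] + 1/4·h[2] + 1/4·h[3] + 1/6·h[4]
Solving the 4×4 linear system over states ≠ 0 gives exactly h = [0, 720/167, 11232/2839, 12252/2839, 14124/2839] (h[0] = 0 is the target).

h = [0.0000, 4.3114, 3.9563, 4.3156, 4.9750]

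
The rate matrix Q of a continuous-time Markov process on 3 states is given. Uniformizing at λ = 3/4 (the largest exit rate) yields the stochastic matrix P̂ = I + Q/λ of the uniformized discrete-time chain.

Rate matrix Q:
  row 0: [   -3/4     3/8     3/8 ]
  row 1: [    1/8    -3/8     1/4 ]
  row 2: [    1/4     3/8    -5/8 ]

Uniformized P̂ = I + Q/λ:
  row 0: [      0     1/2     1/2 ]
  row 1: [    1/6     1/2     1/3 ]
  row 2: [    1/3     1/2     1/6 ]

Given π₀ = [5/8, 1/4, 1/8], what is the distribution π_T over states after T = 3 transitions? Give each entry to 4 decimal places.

π = [0.1759, 0.5000, 0.3241]

t=0: π = [0.6250, 0.2500, 0.1250]
t=1: π = [0.0833, 0.5000, 0.4167]
t=2: π = [0.2222, 0.5000, 0.2778]
t=3: π = [0.1759, 0.5000, 0.3241]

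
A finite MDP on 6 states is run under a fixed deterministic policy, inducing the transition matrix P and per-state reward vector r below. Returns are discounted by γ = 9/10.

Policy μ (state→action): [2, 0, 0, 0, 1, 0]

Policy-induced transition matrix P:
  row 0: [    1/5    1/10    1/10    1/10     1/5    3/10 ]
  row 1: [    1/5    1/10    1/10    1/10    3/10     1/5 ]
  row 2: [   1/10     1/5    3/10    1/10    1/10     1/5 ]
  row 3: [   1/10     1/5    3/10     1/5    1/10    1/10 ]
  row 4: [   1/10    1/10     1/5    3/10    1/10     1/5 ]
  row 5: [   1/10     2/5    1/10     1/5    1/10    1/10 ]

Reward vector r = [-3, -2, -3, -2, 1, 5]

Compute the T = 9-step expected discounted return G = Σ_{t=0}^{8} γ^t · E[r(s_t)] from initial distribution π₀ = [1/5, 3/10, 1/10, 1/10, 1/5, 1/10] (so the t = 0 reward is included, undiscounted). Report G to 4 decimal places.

t=0: π = [0.2000, 0.3000, 0.1000, 0.1000, 0.2000, 0.1000], E[r] = -1.0000, γ^t·E[r] = -1.000000, running G = -1.000000
t=1: π = [0.1500, 0.1500, 0.1600, 0.1600, 0.1800, 0.2000], E[r] = -0.3700, γ^t·E[r] = -0.333000, running G = -1.333000
t=2: π = [0.1300, 0.1920, 0.1820, 0.1720, 0.1450, 0.1790], E[r] = -0.6240, γ^t·E[r] = -0.505440, running G = -1.838440
t=3: π = [0.1322, 0.1891, 0.1853, 0.1641, 0.1514, 0.1779], E[r] = -0.6180, γ^t·E[r] = -0.450522, running G = -2.288962
t=4: π = [0.1321, 0.1883, 0.1850, 0.1645, 0.1510, 0.1790], E[r] = -0.6109, γ^t·E[r] = -0.400805, running G = -2.689767
t=5: π = [0.1320, 0.1887, 0.1850, 0.1646, 0.1509, 0.1789], E[r] = -0.6124, γ^t·E[r] = -0.361605, running G = -3.051372
t=6: π = [0.1321, 0.1886, 0.1850, 0.1645, 0.1509, 0.1789], E[r] = -0.6122, γ^t·E[r] = -0.325363, running G = -3.376735
t=7: π = [0.1321, 0.1886, 0.1850, 0.1645, 0.1509, 0.1789], E[r] = -0.6122, γ^t·E[r] = -0.292810, running G = -3.669544
t=8: π = [0.1321, 0.1886, 0.1850, 0.1645, 0.1509, 0.1789], E[r] = -0.6122, γ^t·E[r] = -0.263535, running G = -3.933079

G = -3.9331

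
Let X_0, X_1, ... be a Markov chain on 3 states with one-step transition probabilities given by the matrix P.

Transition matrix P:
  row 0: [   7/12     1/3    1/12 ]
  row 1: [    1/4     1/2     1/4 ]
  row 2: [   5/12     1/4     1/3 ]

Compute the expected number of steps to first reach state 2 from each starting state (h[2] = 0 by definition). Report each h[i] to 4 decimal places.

h = [6.6667, 5.3333, 0.0000]

First-step conditioning: h[2] = 0; for i ≠ 2, h[i] = 1 + Σ_k P[i][k]·h[k].
  h[0] = 1 + 7/12·h[0] + 1/3·h[1]
  h[1] = 1 + 1/4·h[0] + 1/2·h[1]
Solving the 2×2 linear system over states ≠ 2 gives exactly h = [20/3, 16/3, 0] (h[2] = 0 is the target).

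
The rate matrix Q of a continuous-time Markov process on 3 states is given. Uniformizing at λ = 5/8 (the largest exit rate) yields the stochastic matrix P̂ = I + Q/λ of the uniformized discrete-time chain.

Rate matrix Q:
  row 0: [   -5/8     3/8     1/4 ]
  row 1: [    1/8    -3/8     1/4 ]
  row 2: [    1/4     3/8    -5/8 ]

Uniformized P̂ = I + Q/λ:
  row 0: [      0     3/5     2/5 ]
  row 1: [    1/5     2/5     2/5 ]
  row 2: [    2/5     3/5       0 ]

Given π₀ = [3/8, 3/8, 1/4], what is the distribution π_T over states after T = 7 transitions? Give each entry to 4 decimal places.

π = [0.2142, 0.5000, 0.2858]

t=0: π = [0.3750, 0.3750, 0.2500]
t=1: π = [0.1750, 0.5250, 0.3000]
t=2: π = [0.2250, 0.4950, 0.2800]
t=3: π = [0.2110, 0.5010, 0.2880]
t=4: π = [0.2154, 0.4998, 0.2848]
t=5: π = [0.2139, 0.5000, 0.2861]
t=6: π = [0.2144, 0.5000, 0.2856]
t=7: π = [0.2142, 0.5000, 0.2858]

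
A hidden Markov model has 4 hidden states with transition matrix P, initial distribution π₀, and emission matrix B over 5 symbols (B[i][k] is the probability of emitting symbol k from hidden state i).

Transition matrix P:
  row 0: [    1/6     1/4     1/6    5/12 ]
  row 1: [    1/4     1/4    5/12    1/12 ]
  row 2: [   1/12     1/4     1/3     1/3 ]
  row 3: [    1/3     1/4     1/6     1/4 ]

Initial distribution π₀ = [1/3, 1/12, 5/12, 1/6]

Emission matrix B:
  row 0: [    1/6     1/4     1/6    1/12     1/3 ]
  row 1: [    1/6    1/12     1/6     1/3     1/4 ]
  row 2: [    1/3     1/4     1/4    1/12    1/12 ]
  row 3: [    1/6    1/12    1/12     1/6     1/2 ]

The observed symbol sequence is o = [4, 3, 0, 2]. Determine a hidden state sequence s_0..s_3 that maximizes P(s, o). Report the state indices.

path = [0, 1, 2, 2]

t=0: δ = [1.111e-01, 2.083e-02, 3.472e-02, 8.333e-02]  (obs o_0=4)
t=1: δ = [2.315e-03, 9.259e-03, 1.543e-03, 7.716e-03]  ψ = [3, 0, 0, 0]  (obs o_1=3)
t=2: δ = [4.287e-04, 3.858e-04, 1.286e-03, 3.215e-04]  ψ = [3, 1, 1, 3]  (obs o_2=0)
t=3: δ = [1.786e-05, 5.358e-05, 1.072e-04, 3.572e-05]  ψ = [2, 2, 2, 2]  (obs o_3=2)
backtrack: best end state = 2; path = [0, 1, 2, 2]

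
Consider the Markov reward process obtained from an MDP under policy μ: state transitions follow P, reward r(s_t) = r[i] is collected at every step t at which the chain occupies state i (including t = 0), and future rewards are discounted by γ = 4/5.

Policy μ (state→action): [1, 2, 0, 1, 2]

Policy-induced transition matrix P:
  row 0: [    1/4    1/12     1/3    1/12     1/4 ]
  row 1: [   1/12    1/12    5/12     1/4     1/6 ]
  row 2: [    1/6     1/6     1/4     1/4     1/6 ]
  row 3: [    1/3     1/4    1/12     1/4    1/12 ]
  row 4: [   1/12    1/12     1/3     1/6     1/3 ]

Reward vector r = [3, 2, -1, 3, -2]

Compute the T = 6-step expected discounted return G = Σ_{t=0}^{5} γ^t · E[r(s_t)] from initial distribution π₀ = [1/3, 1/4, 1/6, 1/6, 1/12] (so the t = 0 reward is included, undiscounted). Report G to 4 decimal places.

G = 3.7029

t=0: π = [0.3333, 0.2500, 0.1667, 0.1667, 0.0833], E[r] = 1.6667, γ^t·E[r] = 1.666667, running G = 1.666667
t=1: π = [0.1944, 0.1250, 0.2986, 0.1875, 0.1944], E[r] = 0.7083, γ^t·E[r] = 0.566667, running G = 2.233333
t=2: π = [0.1875, 0.1395, 0.2720, 0.2014, 0.1997], E[r] = 0.7743, γ^t·E[r] = 0.495556, running G = 2.728889
t=3: π = [0.1876, 0.1396, 0.2719, 0.2021, 0.1988], E[r] = 0.7787, γ^t·E[r] = 0.398716, running G = 3.127605
t=4: π = [0.1878, 0.1397, 0.2718, 0.2022, 0.1986], E[r] = 0.7803, γ^t·E[r] = 0.319605, running G = 3.447210
t=5: π = [0.1878, 0.1397, 0.2718, 0.2022, 0.1986], E[r] = 0.7804, γ^t·E[r] = 0.255708, running G = 3.702918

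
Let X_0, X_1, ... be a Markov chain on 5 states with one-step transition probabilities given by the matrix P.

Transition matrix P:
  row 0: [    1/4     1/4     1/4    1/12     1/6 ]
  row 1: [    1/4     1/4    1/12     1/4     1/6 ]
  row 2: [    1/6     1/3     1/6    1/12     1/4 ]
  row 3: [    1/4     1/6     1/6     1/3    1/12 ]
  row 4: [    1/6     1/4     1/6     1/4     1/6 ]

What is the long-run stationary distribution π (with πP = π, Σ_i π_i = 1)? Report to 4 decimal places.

π = [0.2227, 0.2469, 0.1646, 0.2023, 0.1635]

Balance equations π_j = Σ_i π_i·P[i][j]:
  π_0 = 1/4·π_0 + 1/4·π_1 + 1/6·π_2 + 1/4·π_3 + 1/6·π_4
  π_1 = 1/4·π_0 + 1/4·π_1 + 1/3·π_2 + 1/6·π_3 + 1/4·π_4
  π_2 = 1/4·π_0 + 1/12·π_1 + 1/6·π_2 + 1/6·π_3 + 1/6·π_4
  π_3 = 1/12·π_0 + 1/4·π_1 + 1/12·π_2 + 1/3·π_3 + 1/4·π_4
  normalize: π_0 + π_1 + π_2 + π_3 + π_4 = 1
Solving the linear system gives exactly π = [3973/17844, 4405/17844, 1469/8922, 1805/8922, 1459/8922].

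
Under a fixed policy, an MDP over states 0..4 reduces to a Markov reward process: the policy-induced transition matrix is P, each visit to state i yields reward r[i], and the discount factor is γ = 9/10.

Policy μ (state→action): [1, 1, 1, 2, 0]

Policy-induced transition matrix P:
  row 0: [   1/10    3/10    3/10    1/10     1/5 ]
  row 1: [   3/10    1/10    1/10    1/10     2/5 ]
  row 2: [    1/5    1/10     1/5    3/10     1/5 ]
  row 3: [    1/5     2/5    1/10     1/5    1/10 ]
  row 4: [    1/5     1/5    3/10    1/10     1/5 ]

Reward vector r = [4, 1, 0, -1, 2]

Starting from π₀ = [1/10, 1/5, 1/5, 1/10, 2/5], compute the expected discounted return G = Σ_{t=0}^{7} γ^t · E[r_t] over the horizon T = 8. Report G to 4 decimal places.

G = 7.4581

t=0: π = [0.1000, 0.2000, 0.2000, 0.1000, 0.4000], E[r] = 1.3000, γ^t·E[r] = 1.300000, running G = 1.300000
t=1: π = [0.2100, 0.1900, 0.2200, 0.1500, 0.2300], E[r] = 1.3400, γ^t·E[r] = 1.206000, running G = 2.506000
t=2: π = [0.1980, 0.2100, 0.2100, 0.1590, 0.2230], E[r] = 1.2890, γ^t·E[r] = 1.044090, running G = 3.550090
t=3: π = [0.2012, 0.2096, 0.2052, 0.1579, 0.2261], E[r] = 1.3087, γ^t·E[r] = 0.954042, running G = 4.504132
t=4: π = [0.2008, 0.2102, 0.2060, 0.1568, 0.2261], E[r] = 1.3090, γ^t·E[r] = 0.858841, running G = 5.362974
t=5: π = [0.2009, 0.2098, 0.2060, 0.1569, 0.2264], E[r] = 1.3094, γ^t·E[r] = 0.773202, running G = 6.136176
t=6: π = [0.2009, 0.2099, 0.2061, 0.1569, 0.2263], E[r] = 1.3091, γ^t·E[r] = 0.695717, running G = 6.831893
t=7: π = [0.2009, 0.2099, 0.2060, 0.1569, 0.2263], E[r] = 1.3091, γ^t·E[r] = 0.626161, running G = 7.458055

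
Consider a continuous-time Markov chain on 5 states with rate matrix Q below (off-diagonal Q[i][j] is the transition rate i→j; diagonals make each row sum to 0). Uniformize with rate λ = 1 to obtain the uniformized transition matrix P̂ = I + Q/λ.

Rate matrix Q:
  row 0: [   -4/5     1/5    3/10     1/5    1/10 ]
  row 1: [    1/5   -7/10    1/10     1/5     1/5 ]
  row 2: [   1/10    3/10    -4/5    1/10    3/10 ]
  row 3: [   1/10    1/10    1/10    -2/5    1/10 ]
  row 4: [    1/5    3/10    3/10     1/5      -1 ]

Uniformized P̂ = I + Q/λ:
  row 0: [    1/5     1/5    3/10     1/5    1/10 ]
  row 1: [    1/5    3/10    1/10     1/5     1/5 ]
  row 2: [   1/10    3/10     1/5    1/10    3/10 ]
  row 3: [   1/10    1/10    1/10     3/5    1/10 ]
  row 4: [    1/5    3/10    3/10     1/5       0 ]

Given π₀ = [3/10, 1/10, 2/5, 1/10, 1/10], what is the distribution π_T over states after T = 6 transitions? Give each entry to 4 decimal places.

t=0: π = [0.3000, 0.1000, 0.4000, 0.1000, 0.1000]
t=1: π = [0.1500, 0.2500, 0.2200, 0.2000, 0.1800]
t=2: π = [0.1580, 0.2450, 0.1880, 0.2580, 0.1510]
t=3: π = [0.1554, 0.2326, 0.1806, 0.2844, 0.1470]
t=4: π = [0.1535, 0.2276, 0.1785, 0.2957, 0.1447]
t=5: π = [0.1526, 0.2255, 0.1775, 0.3004, 0.1440]
t=6: π = [0.1522, 0.2247, 0.1771, 0.3024, 0.1436]

π = [0.1522, 0.2247, 0.1771, 0.3024, 0.1436]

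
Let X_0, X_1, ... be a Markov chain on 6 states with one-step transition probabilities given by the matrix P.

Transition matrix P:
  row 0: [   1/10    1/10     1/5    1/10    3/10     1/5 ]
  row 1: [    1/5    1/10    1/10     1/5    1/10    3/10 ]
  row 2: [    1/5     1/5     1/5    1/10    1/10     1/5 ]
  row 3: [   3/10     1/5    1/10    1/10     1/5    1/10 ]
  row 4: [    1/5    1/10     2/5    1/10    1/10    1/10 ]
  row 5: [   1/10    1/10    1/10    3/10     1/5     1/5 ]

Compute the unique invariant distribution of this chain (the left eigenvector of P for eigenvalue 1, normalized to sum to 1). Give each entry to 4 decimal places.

Balance equations π_j = Σ_i π_i·P[i][j]:
  π_0 = 1/10·π_0 + 1/5·π_1 + 1/5·π_2 + 3/10·π_3 + 1/5·π_4 + 1/10·π_5
  π_1 = 1/10·π_0 + 1/10·π_1 + 1/5·π_2 + 1/5·π_3 + 1/10·π_4 + 1/10·π_5
  π_2 = 1/5·π_0 + 1/10·π_1 + 1/5·π_2 + 1/10·π_3 + 2/5·π_4 + 1/10·π_5
  π_3 = 1/10·π_0 + 1/5·π_1 + 1/10·π_2 + 1/10·π_3 + 1/10·π_4 + 3/10·π_5
  π_4 = 3/10·π_0 + 1/10·π_1 + 1/10·π_2 + 1/5·π_3 + 1/10·π_4 + 1/5·π_5
  normalize: π_0 + π_1 + π_2 + π_3 + π_4 + π_5 = 1
Solving the linear system gives exactly π = [11267/62971, 8419/62971, 11794/62971, 9425/62971, 10636/62971, 11430/62971].

π = [0.1789, 0.1337, 0.1873, 0.1497, 0.1689, 0.1815]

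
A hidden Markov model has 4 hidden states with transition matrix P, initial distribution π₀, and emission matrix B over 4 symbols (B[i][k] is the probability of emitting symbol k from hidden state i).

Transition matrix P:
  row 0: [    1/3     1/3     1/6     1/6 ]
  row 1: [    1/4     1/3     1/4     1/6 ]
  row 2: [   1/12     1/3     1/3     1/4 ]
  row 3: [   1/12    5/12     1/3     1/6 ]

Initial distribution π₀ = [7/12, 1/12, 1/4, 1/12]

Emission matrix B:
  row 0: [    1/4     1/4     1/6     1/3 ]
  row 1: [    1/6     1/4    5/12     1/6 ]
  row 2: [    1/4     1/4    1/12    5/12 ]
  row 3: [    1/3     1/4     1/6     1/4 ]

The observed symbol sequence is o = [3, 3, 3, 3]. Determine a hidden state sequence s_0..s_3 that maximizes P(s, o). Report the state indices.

t=0: δ = [1.944e-01, 1.389e-02, 1.042e-01, 2.083e-02]  (obs o_0=3)
t=1: δ = [2.160e-02, 1.080e-02, 1.447e-02, 8.102e-03]  ψ = [0, 0, 2, 0]  (obs o_1=3)
t=2: δ = [2.401e-03, 1.200e-03, 2.009e-03, 9.042e-04]  ψ = [0, 0, 2, 2]  (obs o_2=3)
t=3: δ = [2.667e-04, 1.334e-04, 2.791e-04, 1.256e-04]  ψ = [0, 0, 2, 2]  (obs o_3=3)
backtrack: best end state = 2; path = [2, 2, 2, 2]

path = [2, 2, 2, 2]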